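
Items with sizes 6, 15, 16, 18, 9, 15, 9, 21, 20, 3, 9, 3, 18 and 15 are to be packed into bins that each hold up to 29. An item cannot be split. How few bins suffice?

Total = 21 + 20 + 18 + 18 + 16 + 15 + 15 + 15 + 9 + 9 + 9 + 6 + 3 + 3 = 177.
Lower bound: ⌈177/29⌉ = 7 bins.
Also, 8 items each exceed 29/2, and no two of those can share a bin, so at least 8 bins are needed.
A packing using 8 bins:
  bin 1: 21 + 6 = 27
  bin 2: 20 + 9 = 29
  bin 3: 18 + 9 = 27
  bin 4: 18 + 9 = 27
  bin 5: 16 + 3 + 3 = 22
  bin 6: 15 = 15
  bin 7: 15 = 15
  bin 8: 15 = 15
This matches the lower bound, so 8 is optimal.

8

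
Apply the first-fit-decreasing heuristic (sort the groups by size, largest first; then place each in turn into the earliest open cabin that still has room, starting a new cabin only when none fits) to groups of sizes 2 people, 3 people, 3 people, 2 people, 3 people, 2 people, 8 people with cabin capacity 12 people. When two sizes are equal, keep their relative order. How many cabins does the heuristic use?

2

Sorted descending: 8, 3, 3, 3, 2, 2, 2.
  8 → cabin 1 (new)  [load 8/12]
  3 → cabin 1  [load 11/12]
  3 → cabin 2 (new)  [load 3/12]
  3 → cabin 2  [load 6/12]
  2 → cabin 2  [load 8/12]
  2 → cabin 2  [load 10/12]
  2 → cabin 2  [load 12/12]
2 cabins opened.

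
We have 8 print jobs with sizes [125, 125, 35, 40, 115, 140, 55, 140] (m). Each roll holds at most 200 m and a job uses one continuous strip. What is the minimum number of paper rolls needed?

Total = 140 + 140 + 125 + 125 + 115 + 55 + 40 + 35 = 775 m.
Lower bound: ⌈775/200⌉ = 4 paper rolls.
Also, 5 print jobs each exceed 100 m, and no two of those can share a roll, so at least 5 paper rolls are needed.
A packing using 5 paper rolls:
  roll 1: 140 + 55 = 195
  roll 2: 140 + 40 = 180
  roll 3: 125 + 35 = 160
  roll 4: 125 = 125
  roll 5: 115 = 115
This matches the lower bound, so 5 is optimal.

5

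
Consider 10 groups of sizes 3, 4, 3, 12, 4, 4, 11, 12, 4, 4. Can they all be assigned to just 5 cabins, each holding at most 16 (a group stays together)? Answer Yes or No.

A valid assignment using 4 cabins:
  cabin 1: 12 + 4 = 16
  cabin 2: 12 + 4 = 16
  cabin 3: 11 + 4 = 15
  cabin 4: 4 + 4 + 3 + 3 = 14
That uses only 4 ≤ 5, so 5 cabins are enough.

Yes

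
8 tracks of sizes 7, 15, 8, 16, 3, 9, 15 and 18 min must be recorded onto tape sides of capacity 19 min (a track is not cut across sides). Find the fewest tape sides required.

6

Total = 18 + 16 + 15 + 15 + 9 + 8 + 7 + 3 = 91 min.
Lower bound: ⌈91/19⌉ = 5 tape sides.
A packing using 6 tape sides:
  side 1: 18 = 18
  side 2: 16 + 3 = 19
  side 3: 15 = 15
  side 4: 15 = 15
  side 5: 9 + 8 = 17
  side 6: 7 = 7
No arrangement into 5 tape sides stays within capacity, so 6 is optimal.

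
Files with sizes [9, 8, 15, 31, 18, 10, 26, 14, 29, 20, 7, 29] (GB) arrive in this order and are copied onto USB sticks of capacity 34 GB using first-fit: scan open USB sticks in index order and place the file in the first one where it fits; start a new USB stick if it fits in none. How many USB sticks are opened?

  9 → USB stick 1 (new)  [load 9/34]
  8 → USB stick 1  [load 17/34]
  15 → USB stick 1  [load 32/34]
  31 → USB stick 2 (new)  [load 31/34]
  18 → USB stick 3 (new)  [load 18/34]
  10 → USB stick 3  [load 28/34]
  26 → USB stick 4 (new)  [load 26/34]
  14 → USB stick 5 (new)  [load 14/34]
  29 → USB stick 6 (new)  [load 29/34]
  20 → USB stick 5  [load 34/34]
  7 → USB stick 4  [load 33/34]
  29 → USB stick 7 (new)  [load 29/34]
7 USB sticks opened.

7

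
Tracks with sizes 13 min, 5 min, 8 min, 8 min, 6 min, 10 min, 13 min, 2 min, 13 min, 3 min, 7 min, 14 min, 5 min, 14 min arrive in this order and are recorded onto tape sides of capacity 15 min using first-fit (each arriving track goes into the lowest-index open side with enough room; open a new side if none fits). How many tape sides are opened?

9

  13 → side 1 (new)  [load 13/15]
  5 → side 2 (new)  [load 5/15]
  8 → side 2  [load 13/15]
  8 → side 3 (new)  [load 8/15]
  6 → side 3  [load 14/15]
  10 → side 4 (new)  [load 10/15]
  13 → side 5 (new)  [load 13/15]
  2 → side 1  [load 15/15]
  13 → side 6 (new)  [load 13/15]
  3 → side 4  [load 13/15]
  7 → side 7 (new)  [load 7/15]
  14 → side 8 (new)  [load 14/15]
  5 → side 7  [load 12/15]
  14 → side 9 (new)  [load 14/15]
9 tape sides opened.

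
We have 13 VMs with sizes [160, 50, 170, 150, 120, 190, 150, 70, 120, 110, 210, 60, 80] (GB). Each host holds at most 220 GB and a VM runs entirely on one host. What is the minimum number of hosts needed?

Total = 210 + 190 + 170 + 160 + 150 + 150 + 120 + 120 + 110 + 80 + 70 + 60 + 50 = 1640 GB.
Lower bound: ⌈1640/220⌉ = 8 hosts.
A packing using 9 hosts:
  host 1: 210 = 210
  host 2: 190 = 190
  host 3: 170 + 50 = 220
  host 4: 160 + 60 = 220
  host 5: 150 + 70 = 220
  host 6: 150 = 150
  host 7: 120 + 80 = 200
  host 8: 120 = 120
  host 9: 110 = 110
No arrangement into 8 hosts stays within capacity, so 9 is optimal.

9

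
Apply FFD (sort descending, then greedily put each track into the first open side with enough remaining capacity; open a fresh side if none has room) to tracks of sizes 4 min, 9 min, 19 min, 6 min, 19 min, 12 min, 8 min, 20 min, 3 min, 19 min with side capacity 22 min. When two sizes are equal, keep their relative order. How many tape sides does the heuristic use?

Sorted descending: 20, 19, 19, 19, 12, 9, 8, 6, 4, 3.
  20 → side 1 (new)  [load 20/22]
  19 → side 2 (new)  [load 19/22]
  19 → side 3 (new)  [load 19/22]
  19 → side 4 (new)  [load 19/22]
  12 → side 5 (new)  [load 12/22]
  9 → side 5  [load 21/22]
  8 → side 6 (new)  [load 8/22]
  6 → side 6  [load 14/22]
  4 → side 6  [load 18/22]
  3 → side 2  [load 22/22]
6 tape sides opened.

6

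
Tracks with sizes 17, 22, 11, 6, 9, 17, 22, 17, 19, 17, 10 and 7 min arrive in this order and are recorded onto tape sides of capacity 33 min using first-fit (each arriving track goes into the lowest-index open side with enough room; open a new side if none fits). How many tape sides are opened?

7

  17 → side 1 (new)  [load 17/33]
  22 → side 2 (new)  [load 22/33]
  11 → side 1  [load 28/33]
  6 → side 2  [load 28/33]
  9 → side 3 (new)  [load 9/33]
  17 → side 3  [load 26/33]
  22 → side 4 (new)  [load 22/33]
  17 → side 5 (new)  [load 17/33]
  19 → side 6 (new)  [load 19/33]
  17 → side 7 (new)  [load 17/33]
  10 → side 4  [load 32/33]
  7 → side 3  [load 33/33]
7 tape sides opened.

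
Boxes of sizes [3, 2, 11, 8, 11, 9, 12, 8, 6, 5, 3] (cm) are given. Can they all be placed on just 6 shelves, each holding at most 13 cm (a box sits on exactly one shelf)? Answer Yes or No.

Total = 78 cm; ⌈78/13⌉ = 6.
The bound of 6 does not rule out 6, but exhaustive search shows no assignment into 6 shelves of capacity 13 cm exists — the minimum is 7.

No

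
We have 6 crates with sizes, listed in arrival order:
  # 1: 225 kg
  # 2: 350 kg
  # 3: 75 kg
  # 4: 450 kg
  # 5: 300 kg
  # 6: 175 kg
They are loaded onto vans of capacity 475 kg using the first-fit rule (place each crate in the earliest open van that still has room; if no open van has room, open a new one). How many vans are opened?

  225 → van 1 (new)  [load 225/475]
  350 → van 2 (new)  [load 350/475]
  75 → van 1  [load 300/475]
  450 → van 3 (new)  [load 450/475]
  300 → van 4 (new)  [load 300/475]
  175 → van 1  [load 475/475]
4 vans opened.

4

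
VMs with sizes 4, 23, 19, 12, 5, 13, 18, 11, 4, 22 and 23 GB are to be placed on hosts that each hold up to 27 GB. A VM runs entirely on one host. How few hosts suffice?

7

Total = 23 + 23 + 22 + 19 + 18 + 13 + 12 + 11 + 5 + 4 + 4 = 154 GB.
Lower bound: ⌈154/27⌉ = 6 hosts.
A packing using 7 hosts:
  host 1: 23 + 4 = 27
  host 2: 23 + 4 = 27
  host 3: 22 + 5 = 27
  host 4: 19 = 19
  host 5: 18 = 18
  host 6: 13 + 12 = 25
  host 7: 11 = 11
No arrangement into 6 hosts stays within capacity, so 7 is optimal.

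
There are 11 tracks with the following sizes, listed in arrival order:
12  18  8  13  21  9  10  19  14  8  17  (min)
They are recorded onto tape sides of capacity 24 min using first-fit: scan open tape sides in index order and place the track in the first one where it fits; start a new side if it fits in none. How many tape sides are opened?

8

  12 → side 1 (new)  [load 12/24]
  18 → side 2 (new)  [load 18/24]
  8 → side 1  [load 20/24]
  13 → side 3 (new)  [load 13/24]
  21 → side 4 (new)  [load 21/24]
  9 → side 3  [load 22/24]
  10 → side 5 (new)  [load 10/24]
  19 → side 6 (new)  [load 19/24]
  14 → side 5  [load 24/24]
  8 → side 7 (new)  [load 8/24]
  17 → side 8 (new)  [load 17/24]
8 tape sides opened.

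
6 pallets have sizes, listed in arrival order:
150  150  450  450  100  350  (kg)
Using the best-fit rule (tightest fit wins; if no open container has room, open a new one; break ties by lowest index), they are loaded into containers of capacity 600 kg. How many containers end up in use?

  150 → container 1 (new)  [load 150/600]
  150 → container 1  [load 300/600]
  450 → container 2 (new)  [load 450/600]
  450 → container 3 (new)  [load 450/600]
  100 → container 2  [load 550/600]
  350 → container 4 (new)  [load 350/600]
4 containers opened.

4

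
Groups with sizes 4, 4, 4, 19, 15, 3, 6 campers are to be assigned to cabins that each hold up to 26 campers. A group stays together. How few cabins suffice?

3

Total = 19 + 15 + 6 + 4 + 4 + 4 + 3 = 55 campers.
Lower bound: ⌈55/26⌉ = 3 cabins.
A packing using 3 cabins:
  cabin 1: 19 + 6 = 25
  cabin 2: 15 + 4 + 4 + 3 = 26
  cabin 3: 4 = 4
This matches the lower bound, so 3 is optimal.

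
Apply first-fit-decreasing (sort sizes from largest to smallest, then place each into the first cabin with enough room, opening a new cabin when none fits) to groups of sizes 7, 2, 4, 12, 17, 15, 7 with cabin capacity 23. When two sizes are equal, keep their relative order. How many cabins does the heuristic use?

3

Sorted descending: 17, 15, 12, 7, 7, 4, 2.
  17 → cabin 1 (new)  [load 17/23]
  15 → cabin 2 (new)  [load 15/23]
  12 → cabin 3 (new)  [load 12/23]
  7 → cabin 2  [load 22/23]
  7 → cabin 3  [load 19/23]
  4 → cabin 1  [load 21/23]
  2 → cabin 1  [load 23/23]
3 cabins opened.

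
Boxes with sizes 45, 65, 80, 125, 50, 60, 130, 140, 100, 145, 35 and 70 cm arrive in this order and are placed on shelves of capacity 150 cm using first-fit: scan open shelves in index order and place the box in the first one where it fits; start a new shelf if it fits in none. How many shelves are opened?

8

  45 → shelf 1 (new)  [load 45/150]
  65 → shelf 1  [load 110/150]
  80 → shelf 2 (new)  [load 80/150]
  125 → shelf 3 (new)  [load 125/150]
  50 → shelf 2  [load 130/150]
  60 → shelf 4 (new)  [load 60/150]
  130 → shelf 5 (new)  [load 130/150]
  140 → shelf 6 (new)  [load 140/150]
  100 → shelf 7 (new)  [load 100/150]
  145 → shelf 8 (new)  [load 145/150]
  35 → shelf 1  [load 145/150]
  70 → shelf 4  [load 130/150]
8 shelves opened.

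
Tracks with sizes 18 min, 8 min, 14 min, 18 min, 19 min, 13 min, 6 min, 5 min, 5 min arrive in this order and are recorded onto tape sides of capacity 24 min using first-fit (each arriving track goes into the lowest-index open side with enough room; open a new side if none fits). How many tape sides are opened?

5

  18 → side 1 (new)  [load 18/24]
  8 → side 2 (new)  [load 8/24]
  14 → side 2  [load 22/24]
  18 → side 3 (new)  [load 18/24]
  19 → side 4 (new)  [load 19/24]
  13 → side 5 (new)  [load 13/24]
  6 → side 1  [load 24/24]
  5 → side 3  [load 23/24]
  5 → side 4  [load 24/24]
5 tape sides opened.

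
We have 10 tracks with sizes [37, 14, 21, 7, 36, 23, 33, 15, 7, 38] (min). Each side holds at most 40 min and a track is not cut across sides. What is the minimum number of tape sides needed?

7

Total = 38 + 37 + 36 + 33 + 23 + 21 + 15 + 14 + 7 + 7 = 231 min.
Lower bound: ⌈231/40⌉ = 6 tape sides.
A packing using 7 tape sides:
  side 1: 38 = 38
  side 2: 37 = 37
  side 3: 36 = 36
  side 4: 33 + 7 = 40
  side 5: 23 + 15 = 38
  side 6: 21 + 14 = 35
  side 7: 7 = 7
No arrangement into 6 tape sides stays within capacity, so 7 is optimal.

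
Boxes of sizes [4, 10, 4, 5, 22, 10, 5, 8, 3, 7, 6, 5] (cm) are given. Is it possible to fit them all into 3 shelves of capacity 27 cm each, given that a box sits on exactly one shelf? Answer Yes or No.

Total = 89 cm; ⌈89/27⌉ = 4.
At least 4 shelves are required, but only 3 are allowed.

No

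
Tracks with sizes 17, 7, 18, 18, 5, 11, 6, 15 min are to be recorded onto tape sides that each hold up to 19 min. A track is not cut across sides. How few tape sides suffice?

Total = 18 + 18 + 17 + 15 + 11 + 7 + 6 + 5 = 97 min.
Lower bound: ⌈97/19⌉ = 6 tape sides.
A packing using 6 tape sides:
  side 1: 18 = 18
  side 2: 18 = 18
  side 3: 17 = 17
  side 4: 15 = 15
  side 5: 11 + 7 = 18
  side 6: 6 + 5 = 11
This matches the lower bound, so 6 is optimal.

6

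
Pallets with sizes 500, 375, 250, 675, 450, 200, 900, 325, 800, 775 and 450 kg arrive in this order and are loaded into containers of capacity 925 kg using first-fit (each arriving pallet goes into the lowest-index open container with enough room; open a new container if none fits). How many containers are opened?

  500 → container 1 (new)  [load 500/925]
  375 → container 1  [load 875/925]
  250 → container 2 (new)  [load 250/925]
  675 → container 2  [load 925/925]
  450 → container 3 (new)  [load 450/925]
  200 → container 3  [load 650/925]
  900 → container 4 (new)  [load 900/925]
  325 → container 5 (new)  [load 325/925]
  800 → container 6 (new)  [load 800/925]
  775 → container 7 (new)  [load 775/925]
  450 → container 5  [load 775/925]
7 containers opened.

7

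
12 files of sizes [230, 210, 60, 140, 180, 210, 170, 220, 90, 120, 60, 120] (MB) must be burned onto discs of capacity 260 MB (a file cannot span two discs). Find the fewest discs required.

8

Total = 230 + 220 + 210 + 210 + 180 + 170 + 140 + 120 + 120 + 90 + 60 + 60 = 1810 MB.
Lower bound: ⌈1810/260⌉ = 7 discs.
A packing using 8 discs:
  disc 1: 230 = 230
  disc 2: 220 = 220
  disc 3: 210 = 210
  disc 4: 210 = 210
  disc 5: 180 + 60 = 240
  disc 6: 170 + 90 = 260
  disc 7: 140 + 120 = 260
  disc 8: 120 + 60 = 180
No arrangement into 7 discs stays within capacity, so 8 is optimal.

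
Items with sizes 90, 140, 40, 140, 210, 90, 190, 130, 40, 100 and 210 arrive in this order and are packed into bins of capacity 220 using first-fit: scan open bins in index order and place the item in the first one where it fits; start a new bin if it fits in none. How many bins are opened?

8

  90 → bin 1 (new)  [load 90/220]
  140 → bin 2 (new)  [load 140/220]
  40 → bin 1  [load 130/220]
  140 → bin 3 (new)  [load 140/220]
  210 → bin 4 (new)  [load 210/220]
  90 → bin 1  [load 220/220]
  190 → bin 5 (new)  [load 190/220]
  130 → bin 6 (new)  [load 130/220]
  40 → bin 2  [load 180/220]
  100 → bin 7 (new)  [load 100/220]
  210 → bin 8 (new)  [load 210/220]
8 bins opened.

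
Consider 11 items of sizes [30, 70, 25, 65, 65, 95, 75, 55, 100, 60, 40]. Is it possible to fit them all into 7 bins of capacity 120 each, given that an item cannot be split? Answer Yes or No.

Yes

A valid assignment using 7 bins:
  bin 1: 100 = 100
  bin 2: 95 + 25 = 120
  bin 3: 75 + 40 = 115
  bin 4: 70 + 30 = 100
  bin 5: 65 + 55 = 120
  bin 6: 65 = 65
  bin 7: 60 = 60
Every load is within 120, so 7 bins suffice.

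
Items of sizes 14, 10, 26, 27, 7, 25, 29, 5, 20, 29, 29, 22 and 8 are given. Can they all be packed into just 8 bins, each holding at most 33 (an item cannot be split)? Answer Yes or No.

No

Total = 251; ⌈251/33⌉ = 8.
The bound of 8 does not rule out 8, but exhaustive search shows no assignment into 8 bins of capacity 33 exists — the minimum is 9.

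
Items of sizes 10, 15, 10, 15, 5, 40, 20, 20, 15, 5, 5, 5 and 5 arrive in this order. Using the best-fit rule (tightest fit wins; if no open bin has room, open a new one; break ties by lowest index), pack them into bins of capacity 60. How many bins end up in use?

3

  10 → bin 1 (new)  [load 10/60]
  15 → bin 1  [load 25/60]
  10 → bin 1  [load 35/60]
  15 → bin 1  [load 50/60]
  5 → bin 1  [load 55/60]
  40 → bin 2 (new)  [load 40/60]
  20 → bin 2  [load 60/60]
  20 → bin 3 (new)  [load 20/60]
  15 → bin 3  [load 35/60]
  5 → bin 1  [load 60/60]
  5 → bin 3  [load 40/60]
  5 → bin 3  [load 45/60]
  5 → bin 3  [load 50/60]
3 bins opened.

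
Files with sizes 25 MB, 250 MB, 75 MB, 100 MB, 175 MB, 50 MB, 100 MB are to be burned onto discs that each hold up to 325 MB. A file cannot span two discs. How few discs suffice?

Total = 250 + 175 + 100 + 100 + 75 + 50 + 25 = 775 MB.
Lower bound: ⌈775/325⌉ = 3 discs.
A packing using 3 discs:
  disc 1: 250 + 75 = 325
  disc 2: 175 + 100 + 50 = 325
  disc 3: 100 + 25 = 125
This matches the lower bound, so 3 is optimal.

3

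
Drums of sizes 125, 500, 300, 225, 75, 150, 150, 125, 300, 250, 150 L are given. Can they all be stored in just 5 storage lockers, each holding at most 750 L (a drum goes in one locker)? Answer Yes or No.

Yes

A valid assignment using 4 storage lockers:
  locker 1: 500 + 250 = 750
  locker 2: 300 + 300 + 150 = 750
  locker 3: 225 + 150 + 150 + 125 + 75 = 725
  locker 4: 125 = 125
That uses only 4 ≤ 5, so 5 storage lockers are enough.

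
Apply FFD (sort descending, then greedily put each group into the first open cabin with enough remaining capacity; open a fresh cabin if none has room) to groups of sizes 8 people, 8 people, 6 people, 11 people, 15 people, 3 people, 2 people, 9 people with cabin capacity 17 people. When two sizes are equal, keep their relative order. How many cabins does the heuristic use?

Sorted descending: 15, 11, 9, 8, 8, 6, 3, 2.
  15 → cabin 1 (new)  [load 15/17]
  11 → cabin 2 (new)  [load 11/17]
  9 → cabin 3 (new)  [load 9/17]
  8 → cabin 3  [load 17/17]
  8 → cabin 4 (new)  [load 8/17]
  6 → cabin 2  [load 17/17]
  3 → cabin 4  [load 11/17]
  2 → cabin 1  [load 17/17]
4 cabins opened.

4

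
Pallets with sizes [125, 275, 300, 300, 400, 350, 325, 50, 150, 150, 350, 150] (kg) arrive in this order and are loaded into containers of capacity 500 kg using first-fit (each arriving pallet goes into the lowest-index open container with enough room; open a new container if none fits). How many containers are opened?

  125 → container 1 (new)  [load 125/500]
  275 → container 1  [load 400/500]
  300 → container 2 (new)  [load 300/500]
  300 → container 3 (new)  [load 300/500]
  400 → container 4 (new)  [load 400/500]
  350 → container 5 (new)  [load 350/500]
  325 → container 6 (new)  [load 325/500]
  50 → container 1  [load 450/500]
  150 → container 2  [load 450/500]
  150 → container 3  [load 450/500]
  350 → container 7 (new)  [load 350/500]
  150 → container 5  [load 500/500]
7 containers opened.

7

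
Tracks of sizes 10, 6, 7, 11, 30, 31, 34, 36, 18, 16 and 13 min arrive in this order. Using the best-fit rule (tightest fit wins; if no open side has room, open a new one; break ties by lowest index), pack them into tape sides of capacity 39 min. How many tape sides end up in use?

  10 → side 1 (new)  [load 10/39]
  6 → side 1  [load 16/39]
  7 → side 1  [load 23/39]
  11 → side 1  [load 34/39]
  30 → side 2 (new)  [load 30/39]
  31 → side 3 (new)  [load 31/39]
  34 → side 4 (new)  [load 34/39]
  36 → side 5 (new)  [load 36/39]
  18 → side 6 (new)  [load 18/39]
  16 → side 6  [load 34/39]
  13 → side 7 (new)  [load 13/39]
7 tape sides opened.

7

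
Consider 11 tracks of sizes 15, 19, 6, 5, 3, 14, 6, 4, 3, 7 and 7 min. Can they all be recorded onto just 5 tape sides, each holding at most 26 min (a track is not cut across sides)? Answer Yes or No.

Yes

A valid assignment using 4 tape sides:
  side 1: 19 + 7 = 26
  side 2: 15 + 7 + 4 = 26
  side 3: 14 + 6 + 6 = 26
  side 4: 5 + 3 + 3 = 11
That uses only 4 ≤ 5, so 5 tape sides are enough.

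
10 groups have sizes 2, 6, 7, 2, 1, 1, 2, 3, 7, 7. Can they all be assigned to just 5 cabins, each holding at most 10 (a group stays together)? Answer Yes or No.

A valid assignment using 4 cabins:
  cabin 1: 7 + 3 = 10
  cabin 2: 7 + 2 + 1 = 10
  cabin 3: 7 + 2 + 1 = 10
  cabin 4: 6 + 2 = 8
That uses only 4 ≤ 5, so 5 cabins are enough.

Yes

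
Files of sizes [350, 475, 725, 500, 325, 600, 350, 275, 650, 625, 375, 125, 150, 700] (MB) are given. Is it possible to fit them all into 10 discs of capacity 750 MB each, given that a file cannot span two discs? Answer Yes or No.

A valid assignment using 9 discs:
  disc 1: 725 = 725
  disc 2: 700 = 700
  disc 3: 650 = 650
  disc 4: 625 + 125 = 750
  disc 5: 600 + 150 = 750
  disc 6: 500 = 500
  disc 7: 475 + 275 = 750
  disc 8: 375 + 350 = 725
  disc 9: 350 + 325 = 675
That uses only 9 ≤ 10, so 10 discs are enough.

Yes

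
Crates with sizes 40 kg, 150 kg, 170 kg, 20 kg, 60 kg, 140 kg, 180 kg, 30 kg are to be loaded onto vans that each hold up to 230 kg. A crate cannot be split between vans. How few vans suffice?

4

Total = 180 + 170 + 150 + 140 + 60 + 40 + 30 + 20 = 790 kg.
Lower bound: ⌈790/230⌉ = 4 vans.
A packing using 4 vans:
  van 1: 180 + 40 = 220
  van 2: 170 + 60 = 230
  van 3: 150 + 30 + 20 = 200
  van 4: 140 = 140
This matches the lower bound, so 4 is optimal.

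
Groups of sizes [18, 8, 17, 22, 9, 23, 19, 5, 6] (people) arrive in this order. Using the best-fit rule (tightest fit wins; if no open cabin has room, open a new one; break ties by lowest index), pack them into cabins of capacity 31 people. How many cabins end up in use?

5

  18 → cabin 1 (new)  [load 18/31]
  8 → cabin 1  [load 26/31]
  17 → cabin 2 (new)  [load 17/31]
  22 → cabin 3 (new)  [load 22/31]
  9 → cabin 3  [load 31/31]
  23 → cabin 4 (new)  [load 23/31]
  19 → cabin 5 (new)  [load 19/31]
  5 → cabin 1  [load 31/31]
  6 → cabin 4  [load 29/31]
5 cabins opened.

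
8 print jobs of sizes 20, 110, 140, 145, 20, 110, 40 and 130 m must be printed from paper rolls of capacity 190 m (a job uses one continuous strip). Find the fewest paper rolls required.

5

Total = 145 + 140 + 130 + 110 + 110 + 40 + 20 + 20 = 715 m.
Lower bound: ⌈715/190⌉ = 4 paper rolls.
Also, 5 print jobs each exceed 95 m, and no two of those can share a roll, so at least 5 paper rolls are needed.
A packing using 5 paper rolls:
  roll 1: 145 + 40 = 185
  roll 2: 140 + 20 + 20 = 180
  roll 3: 130 = 130
  roll 4: 110 = 110
  roll 5: 110 = 110
This matches the lower bound, so 5 is optimal.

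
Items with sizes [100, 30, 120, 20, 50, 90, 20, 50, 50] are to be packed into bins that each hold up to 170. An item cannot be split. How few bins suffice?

4

Total = 120 + 100 + 90 + 50 + 50 + 50 + 30 + 20 + 20 = 530.
Lower bound: ⌈530/170⌉ = 4 bins.
A packing using 4 bins:
  bin 1: 120 + 50 = 170
  bin 2: 100 + 50 + 20 = 170
  bin 3: 90 + 50 + 30 = 170
  bin 4: 20 = 20
This matches the lower bound, so 4 is optimal.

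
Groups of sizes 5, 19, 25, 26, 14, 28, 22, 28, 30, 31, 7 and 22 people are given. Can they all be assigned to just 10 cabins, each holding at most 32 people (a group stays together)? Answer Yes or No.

Yes

A valid assignment using 10 cabins:
  cabin 1: 31 = 31
  cabin 2: 30 = 30
  cabin 3: 28 = 28
  cabin 4: 28 = 28
  cabin 5: 26 + 5 = 31
  cabin 6: 25 + 7 = 32
  cabin 7: 22 = 22
  cabin 8: 22 = 22
  cabin 9: 19 = 19
  cabin 10: 14 = 14
Every load is within 32 people, so 10 cabins suffice.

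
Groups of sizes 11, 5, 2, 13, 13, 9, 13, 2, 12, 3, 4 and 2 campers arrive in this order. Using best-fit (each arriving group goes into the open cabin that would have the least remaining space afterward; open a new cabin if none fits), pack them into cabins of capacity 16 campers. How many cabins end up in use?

  11 → cabin 1 (new)  [load 11/16]
  5 → cabin 1  [load 16/16]
  2 → cabin 2 (new)  [load 2/16]
  13 → cabin 2  [load 15/16]
  13 → cabin 3 (new)  [load 13/16]
  9 → cabin 4 (new)  [load 9/16]
  13 → cabin 5 (new)  [load 13/16]
  2 → cabin 3  [load 15/16]
  12 → cabin 6 (new)  [load 12/16]
  3 → cabin 5  [load 16/16]
  4 → cabin 6  [load 16/16]
  2 → cabin 4  [load 11/16]
6 cabins opened.

6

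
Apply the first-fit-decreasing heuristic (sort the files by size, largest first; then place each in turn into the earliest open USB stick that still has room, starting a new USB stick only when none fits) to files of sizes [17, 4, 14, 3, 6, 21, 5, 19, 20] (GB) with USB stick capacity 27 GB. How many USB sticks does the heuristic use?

Sorted descending: 21, 20, 19, 17, 14, 6, 5, 4, 3.
  21 → USB stick 1 (new)  [load 21/27]
  20 → USB stick 2 (new)  [load 20/27]
  19 → USB stick 3 (new)  [load 19/27]
  17 → USB stick 4 (new)  [load 17/27]
  14 → USB stick 5 (new)  [load 14/27]
  6 → USB stick 1  [load 27/27]
  5 → USB stick 2  [load 25/27]
  4 → USB stick 3  [load 23/27]
  3 → USB stick 3  [load 26/27]
5 USB sticks opened.

5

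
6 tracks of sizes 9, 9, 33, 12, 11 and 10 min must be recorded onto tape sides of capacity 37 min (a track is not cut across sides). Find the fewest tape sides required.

3

Total = 33 + 12 + 11 + 10 + 9 + 9 = 84 min.
Lower bound: ⌈84/37⌉ = 3 tape sides.
A packing using 3 tape sides:
  side 1: 33 = 33
  side 2: 12 + 11 + 10 = 33
  side 3: 9 + 9 = 18
This matches the lower bound, so 3 is optimal.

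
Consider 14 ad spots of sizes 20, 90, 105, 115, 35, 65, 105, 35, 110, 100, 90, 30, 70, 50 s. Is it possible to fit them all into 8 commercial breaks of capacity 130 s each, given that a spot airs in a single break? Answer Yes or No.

Total = 1020 s; ⌈1020/130⌉ = 8.
The bound of 8 does not rule out 8, but exhaustive search shows no assignment into 8 commercial breaks of capacity 130 s exists — the minimum is 9.

No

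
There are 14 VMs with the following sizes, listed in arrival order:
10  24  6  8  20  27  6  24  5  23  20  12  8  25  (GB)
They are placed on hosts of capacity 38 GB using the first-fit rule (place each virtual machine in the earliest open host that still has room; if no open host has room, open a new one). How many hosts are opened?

7

  10 → host 1 (new)  [load 10/38]
  24 → host 1  [load 34/38]
  6 → host 2 (new)  [load 6/38]
  8 → host 2  [load 14/38]
  20 → host 2  [load 34/38]
  27 → host 3 (new)  [load 27/38]
  6 → host 3  [load 33/38]
  24 → host 4 (new)  [load 24/38]
  5 → host 3  [load 38/38]
  23 → host 5 (new)  [load 23/38]
  20 → host 6 (new)  [load 20/38]
  12 → host 4  [load 36/38]
  8 → host 5  [load 31/38]
  25 → host 7 (new)  [load 25/38]
7 hosts opened.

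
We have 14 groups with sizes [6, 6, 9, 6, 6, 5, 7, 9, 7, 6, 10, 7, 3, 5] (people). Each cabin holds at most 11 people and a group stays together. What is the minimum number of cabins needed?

Total = 10 + 9 + 9 + 7 + 7 + 7 + 6 + 6 + 6 + 6 + 6 + 5 + 5 + 3 = 92 people.
Lower bound: ⌈92/11⌉ = 9 cabins.
Also, 11 groups each exceed 11/2 people, and no two of those can share a cabin, so at least 11 cabins are needed.
A packing using 11 cabins:
  cabin 1: 10 = 10
  cabin 2: 9 = 9
  cabin 3: 9 = 9
  cabin 4: 7 + 3 = 10
  cabin 5: 7 = 7
  cabin 6: 7 = 7
  cabin 7: 6 + 5 = 11
  cabin 8: 6 + 5 = 11
  cabin 9: 6 = 6
  cabin 10: 6 = 6
  cabin 11: 6 = 6
This matches the lower bound, so 11 is optimal.

11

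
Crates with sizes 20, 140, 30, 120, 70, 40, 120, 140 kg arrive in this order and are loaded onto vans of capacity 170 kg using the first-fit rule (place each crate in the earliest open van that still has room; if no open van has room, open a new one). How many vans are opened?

5

  20 → van 1 (new)  [load 20/170]
  140 → van 1  [load 160/170]
  30 → van 2 (new)  [load 30/170]
  120 → van 2  [load 150/170]
  70 → van 3 (new)  [load 70/170]
  40 → van 3  [load 110/170]
  120 → van 4 (new)  [load 120/170]
  140 → van 5 (new)  [load 140/170]
5 vans opened.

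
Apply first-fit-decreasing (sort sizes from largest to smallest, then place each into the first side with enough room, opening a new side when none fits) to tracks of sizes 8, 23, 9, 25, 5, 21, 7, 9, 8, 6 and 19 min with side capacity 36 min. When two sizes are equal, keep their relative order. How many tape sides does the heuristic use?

Sorted descending: 25, 23, 21, 19, 9, 9, 8, 8, 7, 6, 5.
  25 → side 1 (new)  [load 25/36]
  23 → side 2 (new)  [load 23/36]
  21 → side 3 (new)  [load 21/36]
  19 → side 4 (new)  [load 19/36]
  9 → side 1  [load 34/36]
  9 → side 2  [load 32/36]
  8 → side 3  [load 29/36]
  8 → side 4  [load 27/36]
  7 → side 3  [load 36/36]
  6 → side 4  [load 33/36]
  5 → side 5 (new)  [load 5/36]
5 tape sides opened.

5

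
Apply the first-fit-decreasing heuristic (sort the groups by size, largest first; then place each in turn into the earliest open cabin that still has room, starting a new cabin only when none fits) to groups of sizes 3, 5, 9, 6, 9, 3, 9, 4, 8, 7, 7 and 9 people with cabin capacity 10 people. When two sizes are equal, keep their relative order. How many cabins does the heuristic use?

Sorted descending: 9, 9, 9, 9, 8, 7, 7, 6, 5, 4, 3, 3.
  9 → cabin 1 (new)  [load 9/10]
  9 → cabin 2 (new)  [load 9/10]
  9 → cabin 3 (new)  [load 9/10]
  9 → cabin 4 (new)  [load 9/10]
  8 → cabin 5 (new)  [load 8/10]
  7 → cabin 6 (new)  [load 7/10]
  7 → cabin 7 (new)  [load 7/10]
  6 → cabin 8 (new)  [load 6/10]
  5 → cabin 9 (new)  [load 5/10]
  4 → cabin 8  [load 10/10]
  3 → cabin 6  [load 10/10]
  3 → cabin 7  [load 10/10]
9 cabins opened.

9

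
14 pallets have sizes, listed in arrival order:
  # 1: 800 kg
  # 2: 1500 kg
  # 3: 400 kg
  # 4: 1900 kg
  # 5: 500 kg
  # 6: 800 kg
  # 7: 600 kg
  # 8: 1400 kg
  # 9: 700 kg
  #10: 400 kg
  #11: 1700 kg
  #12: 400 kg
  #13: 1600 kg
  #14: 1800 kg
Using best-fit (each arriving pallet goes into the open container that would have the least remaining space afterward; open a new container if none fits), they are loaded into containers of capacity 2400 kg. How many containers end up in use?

7

  800 → container 1 (new)  [load 800/2400]
  1500 → container 1  [load 2300/2400]
  400 → container 2 (new)  [load 400/2400]
  1900 → container 2  [load 2300/2400]
  500 → container 3 (new)  [load 500/2400]
  800 → container 3  [load 1300/2400]
  600 → container 3  [load 1900/2400]
  1400 → container 4 (new)  [load 1400/2400]
  700 → container 4  [load 2100/2400]
  400 → container 3  [load 2300/2400]
  1700 → container 5 (new)  [load 1700/2400]
  400 → container 5  [load 2100/2400]
  1600 → container 6 (new)  [load 1600/2400]
  1800 → container 7 (new)  [load 1800/2400]
7 containers opened.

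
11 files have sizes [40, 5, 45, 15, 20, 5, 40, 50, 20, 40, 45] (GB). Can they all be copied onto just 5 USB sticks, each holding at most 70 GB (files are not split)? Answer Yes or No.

Total = 325 GB; ⌈325/70⌉ = 5.
6 files each exceed half the capacity and cannot share a USB stick, forcing at least 6 USB sticks.
At least 6 USB sticks are required, but only 5 are allowed.

No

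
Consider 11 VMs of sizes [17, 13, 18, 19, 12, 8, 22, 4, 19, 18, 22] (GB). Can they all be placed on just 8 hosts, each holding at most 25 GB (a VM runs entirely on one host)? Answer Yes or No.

A valid assignment using 8 hosts:
  host 1: 22 = 22
  host 2: 22 = 22
  host 3: 19 + 4 = 23
  host 4: 19 = 19
  host 5: 18 = 18
  host 6: 18 = 18
  host 7: 17 + 8 = 25
  host 8: 13 + 12 = 25
Every load is within 25 GB, so 8 hosts suffice.

Yes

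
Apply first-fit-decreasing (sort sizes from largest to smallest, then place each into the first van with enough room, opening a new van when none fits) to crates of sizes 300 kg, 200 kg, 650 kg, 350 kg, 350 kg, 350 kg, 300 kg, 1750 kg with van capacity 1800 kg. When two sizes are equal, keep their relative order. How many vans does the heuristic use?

Sorted descending: 1750, 650, 350, 350, 350, 300, 300, 200.
  1750 → van 1 (new)  [load 1750/1800]
  650 → van 2 (new)  [load 650/1800]
  350 → van 2  [load 1000/1800]
  350 → van 2  [load 1350/1800]
  350 → van 2  [load 1700/1800]
  300 → van 3 (new)  [load 300/1800]
  300 → van 3  [load 600/1800]
  200 → van 3  [load 800/1800]
3 vans opened.

3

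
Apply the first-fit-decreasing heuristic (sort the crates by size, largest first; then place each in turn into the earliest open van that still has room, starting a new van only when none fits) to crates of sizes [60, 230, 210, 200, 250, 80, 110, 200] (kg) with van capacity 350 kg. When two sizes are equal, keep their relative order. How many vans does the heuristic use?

Sorted descending: 250, 230, 210, 200, 200, 110, 80, 60.
  250 → van 1 (new)  [load 250/350]
  230 → van 2 (new)  [load 230/350]
  210 → van 3 (new)  [load 210/350]
  200 → van 4 (new)  [load 200/350]
  200 → van 5 (new)  [load 200/350]
  110 → van 2  [load 340/350]
  80 → van 1  [load 330/350]
  60 → van 3  [load 270/350]
5 vans opened.

5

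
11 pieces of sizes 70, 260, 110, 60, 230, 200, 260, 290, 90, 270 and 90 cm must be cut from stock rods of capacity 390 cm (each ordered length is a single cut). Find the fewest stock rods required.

Total = 290 + 270 + 260 + 260 + 230 + 200 + 110 + 90 + 90 + 70 + 60 = 1930 cm.
Lower bound: ⌈1930/390⌉ = 5 stock rods.
Also, 6 pieces each exceed 195 cm, and no two of those can share a stock rod, so at least 6 stock rods are needed.
A packing using 6 stock rods:
  stock rod 1: 290 + 90 = 380
  stock rod 2: 270 + 110 = 380
  stock rod 3: 260 + 90 = 350
  stock rod 4: 260 + 70 + 60 = 390
  stock rod 5: 230 = 230
  stock rod 6: 200 = 200
This matches the lower bound, so 6 is optimal.

6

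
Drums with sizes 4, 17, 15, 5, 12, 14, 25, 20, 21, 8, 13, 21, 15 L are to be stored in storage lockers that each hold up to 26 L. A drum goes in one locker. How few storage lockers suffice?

Total = 25 + 21 + 21 + 20 + 17 + 15 + 15 + 14 + 13 + 12 + 8 + 5 + 4 = 190 L.
Lower bound: ⌈190/26⌉ = 8 storage lockers.
A packing using 9 storage lockers:
  locker 1: 25 = 25
  locker 2: 21 + 5 = 26
  locker 3: 21 + 4 = 25
  locker 4: 20 = 20
  locker 5: 17 + 8 = 25
  locker 6: 15 = 15
  locker 7: 15 = 15
  locker 8: 14 + 12 = 26
  locker 9: 13 = 13
No arrangement into 8 storage lockers stays within capacity, so 9 is optimal.

9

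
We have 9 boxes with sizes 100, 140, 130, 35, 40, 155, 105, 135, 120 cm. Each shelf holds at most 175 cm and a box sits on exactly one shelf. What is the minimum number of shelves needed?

Total = 155 + 140 + 135 + 130 + 120 + 105 + 100 + 40 + 35 = 960 cm.
Lower bound: ⌈960/175⌉ = 6 shelves.
Also, 7 boxes each exceed 175/2 cm, and no two of those can share a shelf, so at least 7 shelves are needed.
A packing using 7 shelves:
  shelf 1: 155 = 155
  shelf 2: 140 + 35 = 175
  shelf 3: 135 + 40 = 175
  shelf 4: 130 = 130
  shelf 5: 120 = 120
  shelf 6: 105 = 105
  shelf 7: 100 = 100
This matches the lower bound, so 7 is optimal.

7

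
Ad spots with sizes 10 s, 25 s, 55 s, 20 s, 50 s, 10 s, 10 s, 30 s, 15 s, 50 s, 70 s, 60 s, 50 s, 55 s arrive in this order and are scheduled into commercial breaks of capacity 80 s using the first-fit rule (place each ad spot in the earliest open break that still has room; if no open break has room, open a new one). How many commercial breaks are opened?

  10 → break 1 (new)  [load 10/80]
  25 → break 1  [load 35/80]
  55 → break 2 (new)  [load 55/80]
  20 → break 1  [load 55/80]
  50 → break 3 (new)  [load 50/80]
  10 → break 1  [load 65/80]
  10 → break 1  [load 75/80]
  30 → break 3  [load 80/80]
  15 → break 2  [load 70/80]
  50 → break 4 (new)  [load 50/80]
  70 → break 5 (new)  [load 70/80]
  60 → break 6 (new)  [load 60/80]
  50 → break 7 (new)  [load 50/80]
  55 → break 8 (new)  [load 55/80]
8 commercial breaks opened.

8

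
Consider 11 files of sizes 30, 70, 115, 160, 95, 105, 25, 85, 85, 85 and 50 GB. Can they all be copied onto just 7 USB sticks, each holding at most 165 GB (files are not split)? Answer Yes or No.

Yes

A valid assignment using 7 USB sticks:
  USB stick 1: 160 = 160
  USB stick 2: 115 + 50 = 165
  USB stick 3: 105 + 30 + 25 = 160
  USB stick 4: 95 + 70 = 165
  USB stick 5: 85 = 85
  USB stick 6: 85 = 85
  USB stick 7: 85 = 85
Every load is within 165 GB, so 7 USB sticks suffice.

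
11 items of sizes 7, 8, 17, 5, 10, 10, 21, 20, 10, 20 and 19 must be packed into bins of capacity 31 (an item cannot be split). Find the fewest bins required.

Total = 21 + 20 + 20 + 19 + 17 + 10 + 10 + 10 + 8 + 7 + 5 = 147.
Lower bound: ⌈147/31⌉ = 5 bins.
A packing using 5 bins:
  bin 1: 21 + 10 = 31
  bin 2: 20 + 10 = 30
  bin 3: 20 + 10 = 30
  bin 4: 19 + 8 = 27
  bin 5: 17 + 7 + 5 = 29
This matches the lower bound, so 5 is optimal.

5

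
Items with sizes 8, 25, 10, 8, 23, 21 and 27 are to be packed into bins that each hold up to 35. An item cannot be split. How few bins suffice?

Total = 27 + 25 + 23 + 21 + 10 + 8 + 8 = 122.
Lower bound: ⌈122/35⌉ = 4 bins.
A packing using 4 bins:
  bin 1: 27 + 8 = 35
  bin 2: 25 + 10 = 35
  bin 3: 23 + 8 = 31
  bin 4: 21 = 21
This matches the lower bound, so 4 is optimal.

4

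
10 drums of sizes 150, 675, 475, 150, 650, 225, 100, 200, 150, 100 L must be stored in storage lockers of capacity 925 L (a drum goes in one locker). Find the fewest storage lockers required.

4

Total = 675 + 650 + 475 + 225 + 200 + 150 + 150 + 150 + 100 + 100 = 2875 L.
Lower bound: ⌈2875/925⌉ = 4 storage lockers.
A packing using 4 storage lockers:
  locker 1: 675 + 225 = 900
  locker 2: 650 + 200 = 850
  locker 3: 475 + 150 + 150 + 150 = 925
  locker 4: 100 + 100 = 200
This matches the lower bound, so 4 is optimal.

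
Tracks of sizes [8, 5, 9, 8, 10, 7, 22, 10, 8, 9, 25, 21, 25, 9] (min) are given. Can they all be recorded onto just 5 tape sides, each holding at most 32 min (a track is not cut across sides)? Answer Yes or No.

No

Total = 176 min; ⌈176/32⌉ = 6.
At least 6 tape sides are required, but only 5 are allowed.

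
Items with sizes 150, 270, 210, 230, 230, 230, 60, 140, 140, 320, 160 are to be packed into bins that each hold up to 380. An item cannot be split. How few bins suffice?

Total = 320 + 270 + 230 + 230 + 230 + 210 + 160 + 150 + 140 + 140 + 60 = 2140.
Lower bound: ⌈2140/380⌉ = 6 bins.
A packing using 6 bins:
  bin 1: 320 + 60 = 380
  bin 2: 270 = 270
  bin 3: 230 + 150 = 380
  bin 4: 230 + 140 = 370
  bin 5: 230 + 140 = 370
  bin 6: 210 + 160 = 370
This matches the lower bound, so 6 is optimal.

6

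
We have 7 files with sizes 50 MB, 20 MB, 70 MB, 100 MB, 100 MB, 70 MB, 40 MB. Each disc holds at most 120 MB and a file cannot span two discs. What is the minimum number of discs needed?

4

Total = 100 + 100 + 70 + 70 + 50 + 40 + 20 = 450 MB.
Lower bound: ⌈450/120⌉ = 4 discs.
A packing using 4 discs:
  disc 1: 100 + 20 = 120
  disc 2: 100 = 100
  disc 3: 70 + 50 = 120
  disc 4: 70 + 40 = 110
This matches the lower bound, so 4 is optimal.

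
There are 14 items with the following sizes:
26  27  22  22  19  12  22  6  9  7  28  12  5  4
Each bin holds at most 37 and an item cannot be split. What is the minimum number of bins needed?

7

Total = 28 + 27 + 26 + 22 + 22 + 22 + 19 + 12 + 12 + 9 + 7 + 6 + 5 + 4 = 221.
Lower bound: ⌈221/37⌉ = 6 bins.
Also, 7 items each exceed 37/2, and no two of those can share a bin, so at least 7 bins are needed.
A packing using 7 bins:
  bin 1: 28 + 9 = 37
  bin 2: 27 + 7 = 34
  bin 3: 26 + 6 + 5 = 37
  bin 4: 22 + 12 = 34
  bin 5: 22 + 12 = 34
  bin 6: 22 + 4 = 26
  bin 7: 19 = 19
This matches the lower bound, so 7 is optimal.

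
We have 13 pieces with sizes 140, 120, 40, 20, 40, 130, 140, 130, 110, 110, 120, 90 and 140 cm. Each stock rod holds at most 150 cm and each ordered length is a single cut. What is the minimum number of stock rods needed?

10

Total = 140 + 140 + 140 + 130 + 130 + 120 + 120 + 110 + 110 + 90 + 40 + 40 + 20 = 1330 cm.
Lower bound: ⌈1330/150⌉ = 9 stock rods.
Also, 10 pieces each exceed 75 cm, and no two of those can share a stock rod, so at least 10 stock rods are needed.
A packing using 10 stock rods:
  stock rod 1: 140 = 140
  stock rod 2: 140 = 140
  stock rod 3: 140 = 140
  stock rod 4: 130 + 20 = 150
  stock rod 5: 130 = 130
  stock rod 6: 120 = 120
  stock rod 7: 120 = 120
  stock rod 8: 110 + 40 = 150
  stock rod 9: 110 + 40 = 150
  stock rod 10: 90 = 90
This matches the lower bound, so 10 is optimal.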